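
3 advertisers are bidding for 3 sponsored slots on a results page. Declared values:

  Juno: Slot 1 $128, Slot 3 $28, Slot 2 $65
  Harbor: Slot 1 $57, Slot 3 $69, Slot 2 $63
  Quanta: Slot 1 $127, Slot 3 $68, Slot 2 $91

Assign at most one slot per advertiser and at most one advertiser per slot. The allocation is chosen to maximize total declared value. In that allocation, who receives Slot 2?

Optimal: Juno→Slot 1 ($128), Harbor→Slot 3 ($69), Quanta→Slot 2 ($91) — total 128+69+91 = $288.
Swapping Harbor↔Quanta (Harbor→Slot 2 $63, Quanta→Slot 3 $68) loses 29.
Quanta's own top slot is Slot 1 ($127), but forcing Quanta→Slot 1 and reassigning the rest optimally gives only $261 — worse by 27.

Quanta receives Slot 2.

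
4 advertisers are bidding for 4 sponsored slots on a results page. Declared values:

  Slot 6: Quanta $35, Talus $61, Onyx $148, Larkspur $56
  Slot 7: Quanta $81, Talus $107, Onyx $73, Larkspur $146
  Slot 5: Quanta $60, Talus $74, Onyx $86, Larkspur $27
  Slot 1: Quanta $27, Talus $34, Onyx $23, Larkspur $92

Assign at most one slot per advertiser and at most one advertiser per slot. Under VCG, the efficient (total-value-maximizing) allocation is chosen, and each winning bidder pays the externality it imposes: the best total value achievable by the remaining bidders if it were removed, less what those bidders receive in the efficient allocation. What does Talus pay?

Efficient allocation: Quanta→Slot 5 ($60), Talus→Slot 7 ($107), Onyx→Slot 6 ($148), Larkspur→Slot 1 ($92); total welfare W = $407.
Talus receives Slot 7 at value $107, so the others get W − 107 = $300.
Without Talus: best allocation of the remaining 3 bidders over all 4 slots is Quanta→Slot 5 ($60), Onyx→Slot 6 ($148), Larkspur→Slot 7 ($146), total $354.
VCG payment = (others' best without Talus) − (others' welfare with Talus) = 354 − 300 = $54.

Talus pays $54.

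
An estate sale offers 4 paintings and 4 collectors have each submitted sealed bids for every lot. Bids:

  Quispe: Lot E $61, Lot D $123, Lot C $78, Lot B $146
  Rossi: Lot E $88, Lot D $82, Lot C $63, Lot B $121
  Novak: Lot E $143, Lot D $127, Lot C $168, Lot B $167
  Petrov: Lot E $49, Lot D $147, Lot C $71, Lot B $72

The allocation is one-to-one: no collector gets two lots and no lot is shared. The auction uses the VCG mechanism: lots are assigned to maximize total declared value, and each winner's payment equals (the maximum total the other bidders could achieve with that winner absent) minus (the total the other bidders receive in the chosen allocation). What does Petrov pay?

Petrov pays $10.

Efficient allocation: Quispe→Lot B ($146), Rossi→Lot E ($88), Novak→Lot C ($168), Petrov→Lot D ($147); total welfare W = $549.
Petrov receives Lot D at value $147, so the others get W − 147 = $402.
Without Petrov: best allocation of the remaining 3 bidders over all 4 lots is Quispe→Lot D ($123), Rossi→Lot B ($121), Novak→Lot C ($168), total $412.
VCG payment = (others' best without Petrov) − (others' welfare with Petrov) = 412 − 402 = $10.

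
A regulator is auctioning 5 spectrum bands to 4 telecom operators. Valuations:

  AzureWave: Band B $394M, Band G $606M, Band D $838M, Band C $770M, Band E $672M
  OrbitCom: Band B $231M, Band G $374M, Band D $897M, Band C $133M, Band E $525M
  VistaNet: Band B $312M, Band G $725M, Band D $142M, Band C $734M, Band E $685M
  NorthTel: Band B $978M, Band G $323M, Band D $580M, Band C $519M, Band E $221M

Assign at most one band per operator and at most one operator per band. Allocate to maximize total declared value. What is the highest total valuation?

This is a one-to-one assignment (maximum-weight bipartite matching).
Optimal: AzureWave→Band C ($770M), OrbitCom→Band D ($897M), VistaNet→Band G ($725M), NorthTel→Band B ($978M) — total 770+897+725+978 = $3370M.
Row-greedy (each operator in turn takes its best remaining band) gives $3075M, worse by 295.
Next-best assignment: AzureWave→Band C, OrbitCom→Band D, VistaNet→Band E, NorthTel→Band B = $3330M.
Swapping AzureWave↔OrbitCom (AzureWave→Band D $838M, OrbitCom→Band C $133M) loses 696.
No other one-to-one assignment exceeds $3370M.

Max total: $3370M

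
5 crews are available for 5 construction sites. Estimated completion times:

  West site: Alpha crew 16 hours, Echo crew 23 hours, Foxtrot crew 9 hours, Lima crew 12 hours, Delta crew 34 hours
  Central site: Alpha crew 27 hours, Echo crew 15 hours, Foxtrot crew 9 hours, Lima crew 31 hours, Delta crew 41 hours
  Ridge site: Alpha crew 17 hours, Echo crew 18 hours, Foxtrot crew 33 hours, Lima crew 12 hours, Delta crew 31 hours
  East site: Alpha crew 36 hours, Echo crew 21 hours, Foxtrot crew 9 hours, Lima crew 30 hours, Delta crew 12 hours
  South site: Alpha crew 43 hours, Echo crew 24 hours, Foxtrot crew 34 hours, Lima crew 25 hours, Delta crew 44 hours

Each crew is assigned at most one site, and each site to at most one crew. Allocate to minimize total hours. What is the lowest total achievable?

Minimum total: 73 hours

Optimal: Alpha crew→West site (16 hours), Echo crew→South site (24 hours), Foxtrot crew→Central site (9 hours), Lima crew→Ridge site (12 hours), Delta crew→East site (12 hours) — total 16+24+9+12+12 = 73 hours.
Column-greedy (each site in turn goes to its cheapest remaining crew) gives 91 hours, worse by 18.
Next-best assignment: Alpha crew→Ridge site, Echo crew→South site, Foxtrot crew→Central site, Lima crew→West site, Delta crew→East site = 74 hours.
Every other assignment is strictly worse.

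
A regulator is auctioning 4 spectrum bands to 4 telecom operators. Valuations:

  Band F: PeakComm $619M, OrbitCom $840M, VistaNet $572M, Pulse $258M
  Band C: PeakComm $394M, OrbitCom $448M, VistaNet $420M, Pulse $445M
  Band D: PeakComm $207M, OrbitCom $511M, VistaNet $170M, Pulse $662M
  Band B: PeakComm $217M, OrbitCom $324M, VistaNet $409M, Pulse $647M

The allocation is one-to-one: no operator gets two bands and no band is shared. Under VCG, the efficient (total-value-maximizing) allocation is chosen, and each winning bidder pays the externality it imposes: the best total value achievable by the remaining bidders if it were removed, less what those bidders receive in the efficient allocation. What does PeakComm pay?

PeakComm pays $11M.

Efficient allocation: PeakComm→Band C ($394M), OrbitCom→Band F ($840M), VistaNet→Band B ($409M), Pulse→Band D ($662M); total welfare W = $2305M.
PeakComm receives Band C at value $394M, so the others get W − 394 = $1911M.
Without PeakComm: best allocation of the remaining 3 bidders over all 4 bands is OrbitCom→Band F ($840M), VistaNet→Band C ($420M), Pulse→Band D ($662M), total $1922M.
VCG payment = (others' best without PeakComm) − (others' welfare with PeakComm) = 1922 − 1911 = $11M.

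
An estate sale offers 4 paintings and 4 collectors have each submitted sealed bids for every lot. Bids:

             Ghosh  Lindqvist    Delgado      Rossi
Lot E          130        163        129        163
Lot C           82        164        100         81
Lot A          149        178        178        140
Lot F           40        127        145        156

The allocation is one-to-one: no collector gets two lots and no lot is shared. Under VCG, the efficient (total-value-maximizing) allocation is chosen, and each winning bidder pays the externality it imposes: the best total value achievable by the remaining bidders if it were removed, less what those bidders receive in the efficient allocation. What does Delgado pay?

Efficient allocation: Ghosh→Lot E ($130), Lindqvist→Lot C ($164), Delgado→Lot A ($178), Rossi→Lot F ($156); total welfare W = $628.
Delgado receives Lot A at value $178, so the others get W − 178 = $450.
Without Delgado: best allocation of the remaining 3 bidders over all 4 lots is Ghosh→Lot A ($149), Lindqvist→Lot C ($164), Rossi→Lot E ($163), total $476.
VCG payment = (others' best without Delgado) − (others' welfare with Delgado) = 476 − 450 = $26.

Delgado pays $26.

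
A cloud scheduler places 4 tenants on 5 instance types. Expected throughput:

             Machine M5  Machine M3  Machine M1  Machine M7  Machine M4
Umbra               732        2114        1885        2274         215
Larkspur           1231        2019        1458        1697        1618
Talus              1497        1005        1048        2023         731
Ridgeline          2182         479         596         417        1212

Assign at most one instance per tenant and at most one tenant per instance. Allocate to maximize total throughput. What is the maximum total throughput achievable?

Maximum total: 8109 ops/s

This is a one-to-one assignment (maximum-weight bipartite matching).
Optimal: Umbra→Machine M1 (1885 ops/s), Larkspur→Machine M3 (2019 ops/s), Talus→Machine M7 (2023 ops/s), Ridgeline→Machine M5 (2182 ops/s) — total 1885+2019+2023+2182 = 8109 ops/s.
Max-entry greedy (repeatedly take the single best remaining cell) gives 7523 ops/s, worse by 586.
Next-best assignment: Umbra→Machine M3, Larkspur→Machine M4, Talus→Machine M7, Ridgeline→Machine M5 = 7937 ops/s.
Swapping Umbra↔Talus (Umbra→Machine M7 2274 ops/s, Talus→Machine M1 1048 ops/s) loses 586.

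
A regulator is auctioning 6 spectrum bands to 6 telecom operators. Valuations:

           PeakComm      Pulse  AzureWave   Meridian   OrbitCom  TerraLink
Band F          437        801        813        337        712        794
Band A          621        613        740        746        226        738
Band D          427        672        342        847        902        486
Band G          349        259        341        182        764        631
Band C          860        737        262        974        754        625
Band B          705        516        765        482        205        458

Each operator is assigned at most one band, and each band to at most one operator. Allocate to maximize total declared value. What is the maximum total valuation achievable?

Optimal: PeakComm→Band C ($860M), Pulse→Band F ($801M), AzureWave→Band B ($765M), Meridian→Band D ($847M), OrbitCom→Band G ($764M), TerraLink→Band A ($738M) — total 860+801+765+847+764+738 = $4775M.
Max-entry greedy (repeatedly take the single best remaining cell) gives $4391M, worse by 384.

Maximum total: $4775M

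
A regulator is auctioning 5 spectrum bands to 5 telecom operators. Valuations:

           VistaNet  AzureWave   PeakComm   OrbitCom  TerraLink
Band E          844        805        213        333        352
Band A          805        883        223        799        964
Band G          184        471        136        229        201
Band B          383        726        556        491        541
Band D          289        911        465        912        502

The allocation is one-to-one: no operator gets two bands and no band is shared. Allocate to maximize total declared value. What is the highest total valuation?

Max total: $3747M

This is a one-to-one assignment (maximum-weight bipartite matching).
Optimal: VistaNet→Band E ($844M), AzureWave→Band G ($471M), PeakComm→Band B ($556M), OrbitCom→Band D ($912M), TerraLink→Band A ($964M) — total 844+471+556+912+964 = $3747M.
Row-greedy (each operator in turn takes its best remaining band) gives $3311M, worse by 436.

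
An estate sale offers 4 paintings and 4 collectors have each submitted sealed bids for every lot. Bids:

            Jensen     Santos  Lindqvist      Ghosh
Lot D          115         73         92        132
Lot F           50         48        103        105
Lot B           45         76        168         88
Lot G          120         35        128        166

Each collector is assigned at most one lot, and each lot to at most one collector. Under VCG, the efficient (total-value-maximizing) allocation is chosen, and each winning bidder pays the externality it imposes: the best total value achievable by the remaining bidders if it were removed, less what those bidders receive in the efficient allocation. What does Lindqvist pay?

Efficient allocation: Jensen→Lot D ($115), Santos→Lot F ($48), Lindqvist→Lot B ($168), Ghosh→Lot G ($166); total welfare W = $497.
Lindqvist receives Lot B at value $168, so the others get W − 168 = $329.
Without Lindqvist: best allocation of the remaining 3 bidders over all 4 lots is Jensen→Lot D ($115), Santos→Lot B ($76), Ghosh→Lot G ($166), total $357.
VCG payment = (others' best without Lindqvist) − (others' welfare with Lindqvist) = 357 − 329 = $28.

Lindqvist pays $28.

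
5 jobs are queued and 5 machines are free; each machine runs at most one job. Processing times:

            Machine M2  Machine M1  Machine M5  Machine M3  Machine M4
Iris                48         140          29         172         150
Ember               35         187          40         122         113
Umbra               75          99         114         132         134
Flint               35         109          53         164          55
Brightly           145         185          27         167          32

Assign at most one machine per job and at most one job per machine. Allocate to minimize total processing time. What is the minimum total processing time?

Min total: 317 min

Optimal: Iris→Machine M5 (29 min), Ember→Machine M3 (122 min), Umbra→Machine M1 (99 min), Flint→Machine M2 (35 min), Brightly→Machine M4 (32 min) — total 29+122+99+35+32 = 317 min.
Next-best assignment: Iris→Machine M5, Ember→Machine M2, Umbra→Machine M3, Flint→Machine M1, Brightly→Machine M4 = 337 min.
Checked against all permutations: 317 min is optimal.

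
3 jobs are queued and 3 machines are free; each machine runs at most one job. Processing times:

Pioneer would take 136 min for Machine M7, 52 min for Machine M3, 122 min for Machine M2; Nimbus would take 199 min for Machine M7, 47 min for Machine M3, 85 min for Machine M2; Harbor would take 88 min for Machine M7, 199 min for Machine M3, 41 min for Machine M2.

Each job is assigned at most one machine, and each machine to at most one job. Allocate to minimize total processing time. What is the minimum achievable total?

Treat this as an assignment problem: match each job to one machine.
Optimal: Pioneer→Machine M7 (136 min), Nimbus→Machine M3 (47 min), Harbor→Machine M2 (41 min) — total 136+47+41 = 224 min.
Column-greedy (each machine in turn goes to its cheapest remaining job) gives 257 min, worse by 33.
Next-best assignment: Pioneer→Machine M3, Nimbus→Machine M2, Harbor→Machine M7 = 225 min.

Min total: 224 min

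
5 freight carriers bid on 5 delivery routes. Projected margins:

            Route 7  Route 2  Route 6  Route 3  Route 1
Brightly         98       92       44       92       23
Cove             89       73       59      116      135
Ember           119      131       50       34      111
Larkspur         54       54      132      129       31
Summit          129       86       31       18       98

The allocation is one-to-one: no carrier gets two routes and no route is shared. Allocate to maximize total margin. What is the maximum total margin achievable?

Maximum total: $619k

Optimal: Brightly→Route 3 ($92k), Cove→Route 1 ($135k), Ember→Route 2 ($131k), Larkspur→Route 6 ($132k), Summit→Route 7 ($129k) — total 92+135+131+132+129 = $619k.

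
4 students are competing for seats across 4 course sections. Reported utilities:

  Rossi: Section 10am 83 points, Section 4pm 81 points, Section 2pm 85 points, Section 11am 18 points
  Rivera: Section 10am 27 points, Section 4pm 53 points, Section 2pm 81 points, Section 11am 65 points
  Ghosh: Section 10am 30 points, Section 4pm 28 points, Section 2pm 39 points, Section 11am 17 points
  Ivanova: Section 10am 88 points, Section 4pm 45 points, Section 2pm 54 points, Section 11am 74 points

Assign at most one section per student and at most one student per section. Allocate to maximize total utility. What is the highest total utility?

Optimal: Rossi→Section 4pm (81 points), Rivera→Section 11am (65 points), Ghosh→Section 2pm (39 points), Ivanova→Section 10am (88 points) — total 81+65+39+88 = 273 points.
Next-best assignment: Rossi→Section 4pm, Rivera→Section 2pm, Ghosh→Section 11am, Ivanova→Section 10am = 267 points.

Max total: 273 points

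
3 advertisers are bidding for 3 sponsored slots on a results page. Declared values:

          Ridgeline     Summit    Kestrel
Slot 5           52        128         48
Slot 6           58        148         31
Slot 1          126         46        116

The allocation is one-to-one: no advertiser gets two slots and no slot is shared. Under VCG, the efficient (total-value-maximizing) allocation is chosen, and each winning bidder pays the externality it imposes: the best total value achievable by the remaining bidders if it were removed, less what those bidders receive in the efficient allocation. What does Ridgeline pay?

Ridgeline pays $68.

Efficient allocation: Ridgeline→Slot 1 ($126), Summit→Slot 6 ($148), Kestrel→Slot 5 ($48); total welfare W = $322.
Ridgeline receives Slot 1 at value $126, so the others get W − 126 = $196.
Without Ridgeline: best allocation of the remaining 2 bidders over all 3 slots is Summit→Slot 6 ($148), Kestrel→Slot 1 ($116), total $264.
VCG payment = (others' best without Ridgeline) − (others' welfare with Ridgeline) = 264 − 196 = $68.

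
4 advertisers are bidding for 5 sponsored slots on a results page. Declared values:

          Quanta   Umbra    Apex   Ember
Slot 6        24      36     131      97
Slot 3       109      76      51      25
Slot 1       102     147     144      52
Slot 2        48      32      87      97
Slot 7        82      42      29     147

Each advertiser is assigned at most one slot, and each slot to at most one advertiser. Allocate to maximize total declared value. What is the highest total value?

Optimal: Quanta→Slot 3 ($109), Umbra→Slot 1 ($147), Apex→Slot 6 ($131), Ember→Slot 7 ($147) — total 109+147+131+147 = $534.
Column-greedy (each slot in turn goes to its best remaining advertiser) gives $484, worse by 50.
Next-best assignment: Quanta→Slot 3, Umbra→Slot 1, Apex→Slot 2, Ember→Slot 7 = $490.
Swapping Umbra↔Apex (Umbra→Slot 6 $36, Apex→Slot 1 $144) loses 98.
No other one-to-one assignment exceeds $534.

Max total: $534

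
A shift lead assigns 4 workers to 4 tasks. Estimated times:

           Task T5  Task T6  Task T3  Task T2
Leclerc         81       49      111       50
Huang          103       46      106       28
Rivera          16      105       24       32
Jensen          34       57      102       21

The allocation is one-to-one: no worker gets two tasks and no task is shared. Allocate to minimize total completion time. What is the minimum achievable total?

Optimal: Leclerc→Task T6 (49 min), Huang→Task T2 (28 min), Rivera→Task T3 (24 min), Jensen→Task T5 (34 min) — total 49+28+24+34 = 135 min.
Row-greedy (each worker in turn takes its cheapest remaining task) gives 195 min, worse by 60.

Minimum total: 135 min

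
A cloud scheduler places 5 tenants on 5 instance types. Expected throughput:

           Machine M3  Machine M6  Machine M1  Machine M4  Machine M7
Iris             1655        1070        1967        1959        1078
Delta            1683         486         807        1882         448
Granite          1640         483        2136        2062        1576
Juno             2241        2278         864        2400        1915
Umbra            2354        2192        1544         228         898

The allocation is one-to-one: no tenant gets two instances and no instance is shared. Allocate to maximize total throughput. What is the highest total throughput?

Treat this as an assignment problem: match each tenant to one instance.
Optimal: Iris→Machine M1 (1967 ops/s), Delta→Machine M4 (1882 ops/s), Granite→Machine M7 (1576 ops/s), Juno→Machine M6 (2278 ops/s), Umbra→Machine M3 (2354 ops/s) — total 1967+1882+1576+2278+2354 = 10057 ops/s.
Swapping Delta↔Iris (Delta→Machine M1 807 ops/s, Iris→Machine M4 1959 ops/s) loses 1083.

Max total: 10057 ops/s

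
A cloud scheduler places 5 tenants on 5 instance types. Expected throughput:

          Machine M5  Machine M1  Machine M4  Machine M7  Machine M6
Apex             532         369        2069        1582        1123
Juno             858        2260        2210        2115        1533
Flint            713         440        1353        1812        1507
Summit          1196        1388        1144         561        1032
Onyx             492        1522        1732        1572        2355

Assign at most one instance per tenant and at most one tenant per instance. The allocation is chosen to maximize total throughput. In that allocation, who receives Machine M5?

Optimal: Apex→Machine M4 (2069 ops/s), Juno→Machine M1 (2260 ops/s), Flint→Machine M7 (1812 ops/s), Summit→Machine M5 (1196 ops/s), Onyx→Machine M6 (2355 ops/s) — total 2069+2260+1812+1196+2355 = 9692 ops/s.
Next-best assignment: Apex→Machine M7, Juno→Machine M1, Flint→Machine M4, Summit→Machine M5, Onyx→Machine M6 = 8746 ops/s.
Every other assignment is strictly worse.
Summit's own top instance is Machine M1 (1388 ops/s), but forcing Summit→Machine M1 and reassigning the rest optimally gives only 8640 ops/s — worse by 1052.

Summit receives Machine M5.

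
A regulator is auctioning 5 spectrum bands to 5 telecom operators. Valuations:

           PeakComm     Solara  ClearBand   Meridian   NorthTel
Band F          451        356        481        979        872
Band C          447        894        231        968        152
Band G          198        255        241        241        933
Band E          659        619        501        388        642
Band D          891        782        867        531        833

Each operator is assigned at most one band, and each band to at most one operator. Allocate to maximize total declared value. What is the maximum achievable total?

Max total: $4332M

Optimal: PeakComm→Band E ($659M), Solara→Band C ($894M), ClearBand→Band D ($867M), Meridian→Band F ($979M), NorthTel→Band G ($933M) — total 659+894+867+979+933 = $4332M.
Max-entry greedy (repeatedly take the single best remaining cell) gives $4198M, worse by 134.
Swapping NorthTel↔PeakComm (NorthTel→Band E $642M, PeakComm→Band G $198M) loses 752.
No other one-to-one assignment exceeds $4332M.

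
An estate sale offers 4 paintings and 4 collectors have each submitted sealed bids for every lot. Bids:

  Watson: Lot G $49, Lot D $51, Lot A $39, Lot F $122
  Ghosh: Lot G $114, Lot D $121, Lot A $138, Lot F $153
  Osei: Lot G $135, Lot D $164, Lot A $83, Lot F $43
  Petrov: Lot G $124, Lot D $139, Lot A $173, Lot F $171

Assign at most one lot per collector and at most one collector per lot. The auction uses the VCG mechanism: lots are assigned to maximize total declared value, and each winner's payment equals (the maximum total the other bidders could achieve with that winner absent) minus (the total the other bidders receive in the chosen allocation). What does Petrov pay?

Petrov pays $24.

Efficient allocation: Watson→Lot F ($122), Ghosh→Lot G ($114), Osei→Lot D ($164), Petrov→Lot A ($173); total welfare W = $573.
Petrov receives Lot A at value $173, so the others get W − 173 = $400.
Without Petrov: best allocation of the remaining 3 bidders over all 4 lots is Watson→Lot F ($122), Ghosh→Lot A ($138), Osei→Lot D ($164), total $424.
VCG payment = (others' best without Petrov) − (others' welfare with Petrov) = 424 − 400 = $24.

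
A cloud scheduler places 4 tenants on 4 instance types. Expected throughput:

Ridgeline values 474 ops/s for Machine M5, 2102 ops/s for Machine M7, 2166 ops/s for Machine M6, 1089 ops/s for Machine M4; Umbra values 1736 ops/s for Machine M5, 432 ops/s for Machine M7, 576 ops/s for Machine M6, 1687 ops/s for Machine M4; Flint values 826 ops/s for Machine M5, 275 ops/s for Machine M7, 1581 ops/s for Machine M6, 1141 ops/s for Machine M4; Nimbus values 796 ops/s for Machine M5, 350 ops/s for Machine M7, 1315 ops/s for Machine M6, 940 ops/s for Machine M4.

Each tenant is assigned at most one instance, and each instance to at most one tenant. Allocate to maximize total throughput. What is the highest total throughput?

Maximum total: 6359 ops/s

This is a one-to-one assignment (maximum-weight bipartite matching).
Optimal: Ridgeline→Machine M7 (2102 ops/s), Umbra→Machine M5 (1736 ops/s), Flint→Machine M6 (1581 ops/s), Nimbus→Machine M4 (940 ops/s) — total 2102+1736+1581+940 = 6359 ops/s.
Max-entry greedy (repeatedly take the single best remaining cell) gives 5393 ops/s, worse by 966.
Swapping Nimbus↔Ridgeline (Nimbus→Machine M7 350 ops/s, Ridgeline→Machine M4 1089 ops/s) loses 1603.
Every other assignment is strictly worse.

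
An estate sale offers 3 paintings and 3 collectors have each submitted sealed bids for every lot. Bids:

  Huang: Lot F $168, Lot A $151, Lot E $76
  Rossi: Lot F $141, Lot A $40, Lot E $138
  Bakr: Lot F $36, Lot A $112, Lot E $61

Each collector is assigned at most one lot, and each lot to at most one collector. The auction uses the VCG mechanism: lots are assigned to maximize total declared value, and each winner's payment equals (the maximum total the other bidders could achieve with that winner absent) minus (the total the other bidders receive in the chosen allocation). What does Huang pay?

Efficient allocation: Huang→Lot F ($168), Rossi→Lot E ($138), Bakr→Lot A ($112); total welfare W = $418.
Huang receives Lot F at value $168, so the others get W − 168 = $250.
Without Huang: best allocation of the remaining 2 bidders over all 3 lots is Rossi→Lot F ($141), Bakr→Lot A ($112), total $253.
VCG payment = (others' best without Huang) − (others' welfare with Huang) = 253 − 250 = $3.

Huang pays $3.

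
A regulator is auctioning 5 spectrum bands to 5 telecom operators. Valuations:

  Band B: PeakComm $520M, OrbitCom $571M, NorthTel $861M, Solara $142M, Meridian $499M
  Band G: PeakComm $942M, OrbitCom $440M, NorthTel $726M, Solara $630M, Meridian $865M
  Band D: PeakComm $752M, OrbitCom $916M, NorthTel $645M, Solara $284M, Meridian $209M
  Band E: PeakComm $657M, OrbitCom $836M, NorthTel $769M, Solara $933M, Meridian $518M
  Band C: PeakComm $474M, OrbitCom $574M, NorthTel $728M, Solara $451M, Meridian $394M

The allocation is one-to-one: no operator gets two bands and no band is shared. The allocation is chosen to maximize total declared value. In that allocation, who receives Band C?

Optimal: PeakComm→Band C ($474M), OrbitCom→Band D ($916M), NorthTel→Band B ($861M), Solara→Band E ($933M), Meridian→Band G ($865M) — total 474+916+861+933+865 = $4049M.
Max-entry greedy (repeatedly take the single best remaining cell) gives $4046M, worse by 3.
PeakComm's own top band is Band G ($942M), but forcing PeakComm→Band G and reassigning the rest optimally gives only $4046M — worse by 3.

PeakComm receives Band C.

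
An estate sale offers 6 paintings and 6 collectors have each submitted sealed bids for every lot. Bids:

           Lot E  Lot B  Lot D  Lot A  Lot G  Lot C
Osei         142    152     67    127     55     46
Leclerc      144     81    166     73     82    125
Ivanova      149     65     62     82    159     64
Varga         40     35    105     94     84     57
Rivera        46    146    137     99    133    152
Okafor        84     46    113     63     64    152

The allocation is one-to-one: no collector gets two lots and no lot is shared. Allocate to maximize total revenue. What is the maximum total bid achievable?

Maximum total: $859

This is a one-to-one assignment (maximum-weight bipartite matching).
Optimal: Osei→Lot E ($142), Leclerc→Lot D ($166), Ivanova→Lot G ($159), Varga→Lot A ($94), Rivera→Lot B ($146), Okafor→Lot C ($152) — total 142+166+159+94+146+152 = $859.
Max-entry greedy (repeatedly take the single best remaining cell) gives $807, worse by 52.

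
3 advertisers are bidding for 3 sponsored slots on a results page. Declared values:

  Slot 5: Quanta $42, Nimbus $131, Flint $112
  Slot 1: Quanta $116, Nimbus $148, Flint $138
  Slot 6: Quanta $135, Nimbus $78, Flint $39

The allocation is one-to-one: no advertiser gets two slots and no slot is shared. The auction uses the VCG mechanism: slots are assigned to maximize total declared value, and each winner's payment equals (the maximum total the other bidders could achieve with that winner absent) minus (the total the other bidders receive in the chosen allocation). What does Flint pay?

Efficient allocation: Quanta→Slot 6 ($135), Nimbus→Slot 5 ($131), Flint→Slot 1 ($138); total welfare W = $404.
Flint receives Slot 1 at value $138, so the others get W − 138 = $266.
Without Flint: best allocation of the remaining 2 bidders over all 3 slots is Quanta→Slot 6 ($135), Nimbus→Slot 1 ($148), total $283.
VCG payment = (others' best without Flint) − (others' welfare with Flint) = 283 − 266 = $17.

Flint pays $17.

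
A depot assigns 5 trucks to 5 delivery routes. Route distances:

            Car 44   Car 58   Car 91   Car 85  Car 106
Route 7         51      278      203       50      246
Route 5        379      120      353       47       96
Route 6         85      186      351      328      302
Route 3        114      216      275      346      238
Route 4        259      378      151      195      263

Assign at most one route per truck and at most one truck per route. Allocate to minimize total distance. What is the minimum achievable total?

This is the linear assignment problem.
Optimal: Car 44→Route 3 (114 km), Car 58→Route 6 (186 km), Car 91→Route 4 (151 km), Car 85→Route 7 (50 km), Car 106→Route 5 (96 km) — total 114+186+151+50+96 = 597 km.
Min-entry greedy (repeatedly take the single cheapest remaining cell) gives 673 km, worse by 76.
Checked against all permutations: 597 km is optimal.

Min total: 597 km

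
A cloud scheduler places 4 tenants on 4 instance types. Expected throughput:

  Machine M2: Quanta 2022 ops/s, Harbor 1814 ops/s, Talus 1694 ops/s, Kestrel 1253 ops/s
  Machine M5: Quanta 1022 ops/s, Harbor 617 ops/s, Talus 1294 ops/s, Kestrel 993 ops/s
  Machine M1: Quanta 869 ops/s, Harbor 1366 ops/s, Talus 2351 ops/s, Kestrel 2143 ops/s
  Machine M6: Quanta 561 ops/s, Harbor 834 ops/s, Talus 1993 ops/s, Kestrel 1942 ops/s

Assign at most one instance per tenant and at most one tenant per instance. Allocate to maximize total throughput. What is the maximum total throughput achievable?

Maximum total: 7129 ops/s

Treat this as an assignment problem: match each tenant to one instance.
Optimal: Quanta→Machine M5 (1022 ops/s), Harbor→Machine M2 (1814 ops/s), Talus→Machine M1 (2351 ops/s), Kestrel→Machine M6 (1942 ops/s) — total 1022+1814+2351+1942 = 7129 ops/s.
Column-greedy (each instance in turn goes to its best remaining tenant) gives 6293 ops/s, worse by 836.
Next-best assignment: Quanta→Machine M5, Harbor→Machine M2, Talus→Machine M6, Kestrel→Machine M1 = 6972 ops/s.
Checked against all permutations: 7129 ops/s is optimal.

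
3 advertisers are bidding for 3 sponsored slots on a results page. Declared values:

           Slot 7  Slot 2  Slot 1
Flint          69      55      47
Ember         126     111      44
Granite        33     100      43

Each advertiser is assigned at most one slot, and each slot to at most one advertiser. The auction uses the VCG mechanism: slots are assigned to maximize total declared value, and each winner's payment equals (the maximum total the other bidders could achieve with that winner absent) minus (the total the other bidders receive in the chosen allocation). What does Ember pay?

Efficient allocation: Flint→Slot 1 ($47), Ember→Slot 7 ($126), Granite→Slot 2 ($100); total welfare W = $273.
Ember receives Slot 7 at value $126, so the others get W − 126 = $147.
Without Ember: best allocation of the remaining 2 bidders over all 3 slots is Flint→Slot 7 ($69), Granite→Slot 2 ($100), total $169.
VCG payment = (others' best without Ember) − (others' welfare with Ember) = 169 − 147 = $22.

Ember pays $22.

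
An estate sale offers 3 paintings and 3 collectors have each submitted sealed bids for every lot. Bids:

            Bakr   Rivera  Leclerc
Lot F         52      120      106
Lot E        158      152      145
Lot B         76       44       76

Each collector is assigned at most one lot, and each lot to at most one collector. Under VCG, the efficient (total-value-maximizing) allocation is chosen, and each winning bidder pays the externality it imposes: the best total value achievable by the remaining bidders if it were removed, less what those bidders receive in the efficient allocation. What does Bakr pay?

Bakr pays $69.

Efficient allocation: Bakr→Lot E ($158), Rivera→Lot F ($120), Leclerc→Lot B ($76); total welfare W = $354.
Bakr receives Lot E at value $158, so the others get W − 158 = $196.
Without Bakr: best allocation of the remaining 2 bidders over all 3 lots is Rivera→Lot F ($120), Leclerc→Lot E ($145), total $265.
VCG payment = (others' best without Bakr) − (others' welfare with Bakr) = 265 − 196 = $69.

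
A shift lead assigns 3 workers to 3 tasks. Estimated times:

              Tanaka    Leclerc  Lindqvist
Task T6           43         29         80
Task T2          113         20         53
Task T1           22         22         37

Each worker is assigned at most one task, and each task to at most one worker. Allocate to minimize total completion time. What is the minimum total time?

This is a one-to-one assignment (minimum-cost bipartite matching).
Optimal: Tanaka→Task T6 (43 min), Leclerc→Task T2 (20 min), Lindqvist→Task T1 (37 min) — total 43+20+37 = 100 min.
Row-greedy (each worker in turn takes its cheapest remaining task) gives 122 min, worse by 22.
Next-best assignment: Tanaka→Task T1, Leclerc→Task T6, Lindqvist→Task T2 = 104 min.
Swapping Tanaka↔Lindqvist (Tanaka→Task T1 22 min, Lindqvist→Task T6 80 min) adds 22.
Every other assignment is strictly worse.

Minimum total: 100 min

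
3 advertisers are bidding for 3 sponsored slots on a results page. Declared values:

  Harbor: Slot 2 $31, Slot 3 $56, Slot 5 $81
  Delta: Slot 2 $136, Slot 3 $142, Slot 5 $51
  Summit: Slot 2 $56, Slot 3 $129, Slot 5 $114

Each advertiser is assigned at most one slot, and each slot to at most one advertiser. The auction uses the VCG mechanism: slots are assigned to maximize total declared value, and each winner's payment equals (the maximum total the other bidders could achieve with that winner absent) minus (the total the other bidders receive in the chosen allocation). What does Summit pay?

Summit pays $6.

Efficient allocation: Harbor→Slot 5 ($81), Delta→Slot 2 ($136), Summit→Slot 3 ($129); total welfare W = $346.
Summit receives Slot 3 at value $129, so the others get W − 129 = $217.
Without Summit: best allocation of the remaining 2 bidders over all 3 slots is Harbor→Slot 5 ($81), Delta→Slot 3 ($142), total $223.
VCG payment = (others' best without Summit) − (others' welfare with Summit) = 223 − 217 = $6.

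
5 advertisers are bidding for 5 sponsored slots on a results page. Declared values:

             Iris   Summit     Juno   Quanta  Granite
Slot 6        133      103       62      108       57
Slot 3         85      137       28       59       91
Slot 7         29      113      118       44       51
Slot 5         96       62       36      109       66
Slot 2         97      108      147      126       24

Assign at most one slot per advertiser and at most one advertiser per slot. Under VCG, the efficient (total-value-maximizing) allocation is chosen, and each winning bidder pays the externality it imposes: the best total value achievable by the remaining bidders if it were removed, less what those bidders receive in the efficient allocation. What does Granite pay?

Efficient allocation: Iris→Slot 6 ($133), Summit→Slot 7 ($113), Juno→Slot 2 ($147), Quanta→Slot 5 ($109), Granite→Slot 3 ($91); total welfare W = $593.
Granite receives Slot 3 at value $91, so the others get W − 91 = $502.
Without Granite: best allocation of the remaining 4 bidders over all 5 slots is Iris→Slot 6 ($133), Summit→Slot 3 ($137), Juno→Slot 2 ($147), Quanta→Slot 5 ($109), total $526.
VCG payment = (others' best without Granite) − (others' welfare with Granite) = 526 − 502 = $24.

Granite pays $24.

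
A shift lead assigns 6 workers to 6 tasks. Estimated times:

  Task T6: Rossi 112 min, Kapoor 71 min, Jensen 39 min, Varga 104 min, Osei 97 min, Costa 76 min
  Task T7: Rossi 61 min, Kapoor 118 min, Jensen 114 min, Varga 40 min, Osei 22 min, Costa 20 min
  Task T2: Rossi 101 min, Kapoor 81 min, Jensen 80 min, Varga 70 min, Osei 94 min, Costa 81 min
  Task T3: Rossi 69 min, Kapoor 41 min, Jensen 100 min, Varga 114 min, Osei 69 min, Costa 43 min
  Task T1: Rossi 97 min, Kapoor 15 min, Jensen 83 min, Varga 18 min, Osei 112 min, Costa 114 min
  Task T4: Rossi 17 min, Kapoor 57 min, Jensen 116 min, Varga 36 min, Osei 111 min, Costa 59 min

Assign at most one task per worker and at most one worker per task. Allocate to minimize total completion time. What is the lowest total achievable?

Min total: 206 min

Optimal: Rossi→Task T4 (17 min), Kapoor→Task T1 (15 min), Jensen→Task T6 (39 min), Varga→Task T2 (70 min), Osei→Task T7 (22 min), Costa→Task T3 (43 min) — total 17+15+39+70+22+43 = 206 min.
Column-greedy (each task in turn goes to its cheapest remaining worker) gives 378 min, worse by 172.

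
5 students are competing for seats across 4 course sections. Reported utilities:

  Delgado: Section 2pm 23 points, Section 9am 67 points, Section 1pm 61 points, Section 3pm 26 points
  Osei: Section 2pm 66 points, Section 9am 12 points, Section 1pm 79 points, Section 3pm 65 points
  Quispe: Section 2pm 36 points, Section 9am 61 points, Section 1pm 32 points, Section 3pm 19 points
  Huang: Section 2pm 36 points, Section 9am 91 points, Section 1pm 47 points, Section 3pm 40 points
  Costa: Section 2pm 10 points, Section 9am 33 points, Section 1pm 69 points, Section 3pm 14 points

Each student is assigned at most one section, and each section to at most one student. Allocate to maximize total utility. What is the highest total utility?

This is the linear assignment problem.
Optimal: Quispe→Section 2pm (36 points), Huang→Section 9am (91 points), Costa→Section 1pm (69 points), Osei→Section 3pm (65 points) — total 36+91+69+65 = 261 points.
Column-greedy (each section in turn goes to its best remaining student) gives 252 points, worse by 9.
Next-best assignment: Quispe→Section 2pm, Huang→Section 9am, Delgado→Section 1pm, Osei→Section 3pm = 253 points.
No other one-to-one assignment exceeds 261 points.

Max total: 261 points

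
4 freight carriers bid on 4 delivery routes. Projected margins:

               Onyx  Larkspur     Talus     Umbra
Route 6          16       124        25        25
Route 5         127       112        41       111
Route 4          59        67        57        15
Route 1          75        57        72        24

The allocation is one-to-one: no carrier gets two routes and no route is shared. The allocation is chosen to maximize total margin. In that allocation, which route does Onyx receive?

Onyx receives Route 1.

Optimal: Onyx→Route 1 ($75k), Larkspur→Route 6 ($124k), Talus→Route 4 ($57k), Umbra→Route 5 ($111k) — total 75+124+57+111 = $367k.
Column-greedy (each route in turn goes to its best remaining carrier) gives $332k, worse by 35.
Next-best assignment: Onyx→Route 4, Larkspur→Route 6, Talus→Route 1, Umbra→Route 5 = $366k.
Onyx's own top route is Route 5 ($127k), but forcing Onyx→Route 5 and reassigning the rest optimally gives only $338k — worse by 29.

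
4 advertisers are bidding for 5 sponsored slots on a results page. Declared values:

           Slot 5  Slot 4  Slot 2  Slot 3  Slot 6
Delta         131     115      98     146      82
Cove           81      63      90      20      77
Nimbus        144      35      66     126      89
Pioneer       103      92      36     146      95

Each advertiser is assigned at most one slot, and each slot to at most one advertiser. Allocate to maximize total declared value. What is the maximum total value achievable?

Maximum total: $495

Optimal: Delta→Slot 4 ($115), Cove→Slot 2 ($90), Nimbus→Slot 5 ($144), Pioneer→Slot 3 ($146) — total 115+90+144+146 = $495.
Max-entry greedy (repeatedly take the single best remaining cell) gives $475, worse by 20.
Swapping Pioneer↔Cove (Pioneer→Slot 2 $36, Cove→Slot 3 $20) loses 180.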